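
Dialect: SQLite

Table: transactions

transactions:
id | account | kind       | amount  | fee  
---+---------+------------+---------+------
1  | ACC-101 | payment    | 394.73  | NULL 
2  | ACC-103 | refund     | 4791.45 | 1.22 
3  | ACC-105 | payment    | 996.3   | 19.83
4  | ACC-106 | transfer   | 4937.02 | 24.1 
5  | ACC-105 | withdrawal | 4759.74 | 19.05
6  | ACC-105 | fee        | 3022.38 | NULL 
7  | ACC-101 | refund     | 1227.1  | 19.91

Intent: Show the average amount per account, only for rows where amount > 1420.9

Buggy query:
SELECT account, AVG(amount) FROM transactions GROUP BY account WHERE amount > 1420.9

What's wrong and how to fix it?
Bug: WHERE cannot follow GROUP BY

Fix: Place WHERE between FROM and GROUP BY

Corrected query:
SELECT account, AVG(amount) FROM transactions WHERE amount > 1420.9 GROUP BY account

Result:
account | AVG(amount)
--------+------------
ACC-103 | 4791.45    
ACC-105 | 3891.06    
ACC-106 | 4937.02    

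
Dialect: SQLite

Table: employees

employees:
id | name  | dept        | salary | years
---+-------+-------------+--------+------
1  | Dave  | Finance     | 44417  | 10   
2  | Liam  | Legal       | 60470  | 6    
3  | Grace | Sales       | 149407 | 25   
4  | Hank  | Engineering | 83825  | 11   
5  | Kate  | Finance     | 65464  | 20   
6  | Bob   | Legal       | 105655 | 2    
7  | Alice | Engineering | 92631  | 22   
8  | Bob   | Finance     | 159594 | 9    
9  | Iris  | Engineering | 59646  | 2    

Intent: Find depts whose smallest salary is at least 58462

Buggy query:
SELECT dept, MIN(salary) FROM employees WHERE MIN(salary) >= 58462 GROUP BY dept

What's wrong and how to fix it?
Bug: MIN() in WHERE is a misuse of aggregate

Fix: Use HAVING for the per-group MIN condition

Corrected query:
SELECT dept, MIN(salary) FROM employees GROUP BY dept HAVING MIN(salary) >= 58462

Result:
dept        | MIN(salary)
------------+------------
Engineering | 59646      
Legal       | 60470      
Sales       | 149407     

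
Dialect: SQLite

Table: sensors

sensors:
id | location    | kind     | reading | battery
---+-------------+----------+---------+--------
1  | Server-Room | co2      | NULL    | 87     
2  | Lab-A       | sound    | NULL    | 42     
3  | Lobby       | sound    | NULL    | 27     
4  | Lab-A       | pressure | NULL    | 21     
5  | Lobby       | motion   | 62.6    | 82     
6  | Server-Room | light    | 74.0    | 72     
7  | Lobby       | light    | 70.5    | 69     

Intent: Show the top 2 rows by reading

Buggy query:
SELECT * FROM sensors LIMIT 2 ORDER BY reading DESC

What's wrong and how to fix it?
Bug: LIMIT must come after ORDER BY

Fix: Swap the clauses: ORDER BY first, then LIMIT

Corrected query:
SELECT * FROM sensors ORDER BY reading DESC LIMIT 2

Result:
id | location    | kind  | reading | battery
---+-------------+-------+---------+--------
6  | Server-Room | light | 74      | 72     
7  | Lobby       | light | 70.5    | 69     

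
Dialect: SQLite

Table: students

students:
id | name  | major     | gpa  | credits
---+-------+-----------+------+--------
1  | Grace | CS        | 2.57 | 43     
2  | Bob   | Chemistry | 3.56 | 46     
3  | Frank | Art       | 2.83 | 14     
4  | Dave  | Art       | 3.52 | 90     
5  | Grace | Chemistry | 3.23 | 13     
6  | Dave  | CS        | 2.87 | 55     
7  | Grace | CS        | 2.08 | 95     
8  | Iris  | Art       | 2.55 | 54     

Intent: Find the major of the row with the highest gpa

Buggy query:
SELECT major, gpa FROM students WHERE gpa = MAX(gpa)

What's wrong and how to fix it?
Bug: WHERE is evaluated per row; an aggregate over the whole table isn't defined there

Fix: Use a subquery: WHERE gpa = (SELECT MAX(gpa) FROM students)

Corrected query:
SELECT major, gpa FROM students WHERE gpa = (SELECT MAX(gpa) FROM students)

Result:
major     | gpa 
----------+-----
Chemistry | 3.56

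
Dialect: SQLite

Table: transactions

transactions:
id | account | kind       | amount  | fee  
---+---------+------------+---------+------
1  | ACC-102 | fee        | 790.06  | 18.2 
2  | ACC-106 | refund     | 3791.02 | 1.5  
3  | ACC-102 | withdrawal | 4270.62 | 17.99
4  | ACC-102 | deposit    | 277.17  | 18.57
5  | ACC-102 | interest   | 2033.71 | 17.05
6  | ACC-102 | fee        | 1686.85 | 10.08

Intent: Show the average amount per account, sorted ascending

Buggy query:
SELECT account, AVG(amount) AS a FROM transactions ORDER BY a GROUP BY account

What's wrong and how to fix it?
Bug: GROUP BY must precede ORDER BY

Fix: Reorder: SELECT … FROM … GROUP BY … ORDER BY …

Corrected query:
SELECT account, AVG(amount) AS a FROM transactions GROUP BY account ORDER BY a

Result:
account | a       
--------+---------
ACC-102 | 1811.682
ACC-106 | 3791.02 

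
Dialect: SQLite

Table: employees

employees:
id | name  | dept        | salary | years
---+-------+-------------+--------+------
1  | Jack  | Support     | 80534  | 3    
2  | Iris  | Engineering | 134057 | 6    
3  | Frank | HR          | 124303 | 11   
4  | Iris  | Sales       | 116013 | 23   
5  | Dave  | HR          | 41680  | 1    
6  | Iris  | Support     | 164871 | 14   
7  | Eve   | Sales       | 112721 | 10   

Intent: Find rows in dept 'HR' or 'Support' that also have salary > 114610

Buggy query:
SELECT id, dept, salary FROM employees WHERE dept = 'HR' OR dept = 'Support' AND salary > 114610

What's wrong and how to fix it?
Bug: Without parentheses, AND is evaluated before OR, so the salary filter only applies to the 'Support' branch

Fix: Group the OR with parentheses (or use IN), then AND the threshold

Corrected query:
SELECT id, dept, salary FROM employees WHERE (dept = 'HR' OR dept = 'Support') AND salary > 114610

Result:
id | dept    | salary
---+---------+-------
3  | HR      | 124303
6  | Support | 164871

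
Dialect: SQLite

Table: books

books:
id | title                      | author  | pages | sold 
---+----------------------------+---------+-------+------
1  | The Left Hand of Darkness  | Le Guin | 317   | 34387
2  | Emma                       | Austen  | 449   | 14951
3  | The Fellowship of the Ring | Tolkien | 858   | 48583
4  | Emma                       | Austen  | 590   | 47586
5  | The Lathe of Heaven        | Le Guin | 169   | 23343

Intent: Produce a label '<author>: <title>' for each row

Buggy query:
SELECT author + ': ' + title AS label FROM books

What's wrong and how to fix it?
Bug: '+' is numeric addition; on text columns SQLite converts them to 0 instead of concatenating

Fix: Use the || operator for string concatenation

Corrected query:
SELECT author || ': ' || title AS label FROM books

Result:
label                              
-----------------------------------
Le Guin: The Left Hand of Darkness 
Austen: Emma                       
Tolkien: The Fellowship of the Ring
Austen: Emma                       
Le Guin: The Lathe of Heaven       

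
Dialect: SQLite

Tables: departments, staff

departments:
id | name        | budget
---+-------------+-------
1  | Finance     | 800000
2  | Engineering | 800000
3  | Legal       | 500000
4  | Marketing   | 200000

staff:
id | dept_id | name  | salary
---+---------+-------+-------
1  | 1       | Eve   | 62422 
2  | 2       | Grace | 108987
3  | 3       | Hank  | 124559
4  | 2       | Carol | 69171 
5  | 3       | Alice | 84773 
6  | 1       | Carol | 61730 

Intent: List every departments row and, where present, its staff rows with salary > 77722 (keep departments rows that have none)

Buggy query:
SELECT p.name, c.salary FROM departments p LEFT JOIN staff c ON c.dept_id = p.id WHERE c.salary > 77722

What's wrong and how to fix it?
Bug: Filtering c.salary in WHERE discards the NULL rows produced by LEFT JOIN, turning it into an inner join

Fix: Put 'c.salary > 77722' in the JOIN's ON clause instead of WHERE

Corrected query:
SELECT p.name, c.salary FROM departments p LEFT JOIN staff c ON c.dept_id = p.id AND c.salary > 77722

Result:
name        | salary
------------+-------
Finance     | NULL  
Engineering | 108987
Legal       | 84773 
Legal       | 124559
Marketing   | NULL  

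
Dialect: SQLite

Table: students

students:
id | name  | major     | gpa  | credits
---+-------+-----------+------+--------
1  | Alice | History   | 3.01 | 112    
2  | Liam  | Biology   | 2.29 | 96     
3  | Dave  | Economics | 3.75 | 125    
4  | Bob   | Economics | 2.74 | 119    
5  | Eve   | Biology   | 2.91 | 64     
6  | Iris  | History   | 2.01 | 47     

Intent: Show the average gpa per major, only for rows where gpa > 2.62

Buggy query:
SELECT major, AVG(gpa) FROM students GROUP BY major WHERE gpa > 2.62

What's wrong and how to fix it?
Bug: Row-level WHERE must come before GROUP BY in the clause order

Fix: Move the WHERE clause before GROUP BY

Corrected query:
SELECT major, AVG(gpa) FROM students WHERE gpa > 2.62 GROUP BY major

Result:
major     | AVG(gpa)
----------+---------
Biology   | 2.91    
Economics | 3.245   
History   | 3.01    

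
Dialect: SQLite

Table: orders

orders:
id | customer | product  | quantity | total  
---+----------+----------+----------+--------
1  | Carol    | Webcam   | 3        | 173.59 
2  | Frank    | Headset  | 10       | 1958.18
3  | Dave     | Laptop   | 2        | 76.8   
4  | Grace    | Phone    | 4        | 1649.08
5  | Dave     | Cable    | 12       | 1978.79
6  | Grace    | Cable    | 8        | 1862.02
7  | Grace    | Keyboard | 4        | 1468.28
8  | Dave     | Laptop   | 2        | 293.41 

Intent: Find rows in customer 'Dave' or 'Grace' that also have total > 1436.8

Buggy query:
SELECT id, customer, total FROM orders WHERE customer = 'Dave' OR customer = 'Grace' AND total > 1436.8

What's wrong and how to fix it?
Bug: Without parentheses, AND is evaluated before OR, so the total filter only applies to the 'Grace' branch

Fix: Add parentheses around the OR so the AND applies to both alternatives

Corrected query:
SELECT id, customer, total FROM orders WHERE (customer = 'Dave' OR customer = 'Grace') AND total > 1436.8

Result:
id | customer | total  
---+----------+--------
4  | Grace    | 1649.08
5  | Dave     | 1978.79
6  | Grace    | 1862.02
7  | Grace    | 1468.28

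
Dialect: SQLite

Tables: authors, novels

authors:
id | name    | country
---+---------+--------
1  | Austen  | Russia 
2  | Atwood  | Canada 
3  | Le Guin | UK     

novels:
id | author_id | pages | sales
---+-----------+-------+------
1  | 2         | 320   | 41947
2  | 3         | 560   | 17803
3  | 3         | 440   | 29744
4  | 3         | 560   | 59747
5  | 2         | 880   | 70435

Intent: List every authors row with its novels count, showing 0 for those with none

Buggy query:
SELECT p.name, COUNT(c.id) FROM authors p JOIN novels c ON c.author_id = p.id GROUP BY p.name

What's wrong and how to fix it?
Bug: INNER JOIN drops authors rows that have no matching novels rows

Fix: Use LEFT JOIN so parents without children still appear (COUNT(c.id) gives 0)

Corrected query:
SELECT p.name, COUNT(c.id) FROM authors p LEFT JOIN novels c ON c.author_id = p.id GROUP BY p.name

Result:
name    | COUNT(c.id)
--------+------------
Atwood  | 2          
Austen  | 0          
Le Guin | 3          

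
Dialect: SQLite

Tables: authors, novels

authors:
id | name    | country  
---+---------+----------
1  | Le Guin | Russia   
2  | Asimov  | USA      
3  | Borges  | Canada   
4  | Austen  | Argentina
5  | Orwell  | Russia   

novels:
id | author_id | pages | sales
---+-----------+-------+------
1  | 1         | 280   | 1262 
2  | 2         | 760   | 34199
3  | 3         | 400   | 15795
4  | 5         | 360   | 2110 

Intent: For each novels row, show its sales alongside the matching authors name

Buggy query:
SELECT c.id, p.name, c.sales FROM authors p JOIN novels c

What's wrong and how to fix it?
Bug: Missing join condition: each novels row is matched to all authors rows instead of just its own

Fix: Add ON c.author_id = p.id to the JOIN

Corrected query:
SELECT c.id, p.name, c.sales FROM authors p JOIN novels c ON c.author_id = p.id

Result:
id | name    | sales
---+---------+------
1  | Le Guin | 1262 
2  | Asimov  | 34199
3  | Borges  | 15795
4  | Orwell  | 2110 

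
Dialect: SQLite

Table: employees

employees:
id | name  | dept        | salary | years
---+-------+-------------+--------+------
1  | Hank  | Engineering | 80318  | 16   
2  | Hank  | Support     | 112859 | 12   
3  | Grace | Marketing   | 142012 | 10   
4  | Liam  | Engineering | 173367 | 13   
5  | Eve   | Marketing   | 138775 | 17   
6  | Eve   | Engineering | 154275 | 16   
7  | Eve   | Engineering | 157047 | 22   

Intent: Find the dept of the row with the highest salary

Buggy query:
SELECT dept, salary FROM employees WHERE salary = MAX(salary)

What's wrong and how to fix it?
Bug: WHERE is evaluated per row; an aggregate over the whole table isn't defined there

Fix: Wrap MAX in a scalar subquery so WHERE compares against a single value

Corrected query:
SELECT dept, salary FROM employees WHERE salary = (SELECT MAX(salary) FROM employees)

Result:
dept        | salary
------------+-------
Engineering | 173367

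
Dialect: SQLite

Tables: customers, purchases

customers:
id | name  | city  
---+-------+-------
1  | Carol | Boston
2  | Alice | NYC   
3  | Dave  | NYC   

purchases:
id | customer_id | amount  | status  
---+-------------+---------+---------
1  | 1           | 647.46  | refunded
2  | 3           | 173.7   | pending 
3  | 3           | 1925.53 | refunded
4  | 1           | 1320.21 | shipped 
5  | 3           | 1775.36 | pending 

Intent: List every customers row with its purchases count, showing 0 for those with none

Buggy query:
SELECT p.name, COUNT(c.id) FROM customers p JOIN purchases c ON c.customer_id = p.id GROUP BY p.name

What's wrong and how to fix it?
Bug: INNER JOIN drops customers rows that have no matching purchases rows

Fix: Switch to LEFT JOIN to retain unmatched parent rows

Corrected query:
SELECT p.name, COUNT(c.id) FROM customers p LEFT JOIN purchases c ON c.customer_id = p.id GROUP BY p.name

Result:
name  | COUNT(c.id)
------+------------
Alice | 0          
Carol | 2          
Dave  | 3          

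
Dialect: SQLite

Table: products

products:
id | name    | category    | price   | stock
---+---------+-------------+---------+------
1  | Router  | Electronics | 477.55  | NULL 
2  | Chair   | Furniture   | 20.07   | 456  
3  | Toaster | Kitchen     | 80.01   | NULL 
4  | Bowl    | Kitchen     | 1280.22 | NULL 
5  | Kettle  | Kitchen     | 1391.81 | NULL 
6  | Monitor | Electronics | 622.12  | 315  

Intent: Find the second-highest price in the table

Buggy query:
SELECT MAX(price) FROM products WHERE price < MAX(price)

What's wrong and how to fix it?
Bug: MAX(price) on the right of the comparison is an aggregate-in-WHERE error

Fix: Compute the overall MAX in a subquery, then take MAX of rows below it

Corrected query:
SELECT MAX(price) FROM products WHERE price < (SELECT MAX(price) FROM products)

Result:
MAX(price)
----------
1280.22   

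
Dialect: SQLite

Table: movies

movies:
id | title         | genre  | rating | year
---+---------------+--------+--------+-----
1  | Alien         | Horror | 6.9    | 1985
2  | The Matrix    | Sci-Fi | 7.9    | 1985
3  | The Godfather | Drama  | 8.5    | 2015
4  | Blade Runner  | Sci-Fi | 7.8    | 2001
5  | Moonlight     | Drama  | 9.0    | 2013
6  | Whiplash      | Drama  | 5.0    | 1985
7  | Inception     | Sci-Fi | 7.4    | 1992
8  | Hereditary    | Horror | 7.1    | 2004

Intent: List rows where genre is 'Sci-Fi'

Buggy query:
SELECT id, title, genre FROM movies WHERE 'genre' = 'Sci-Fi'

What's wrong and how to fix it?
Bug: 'genre' in single quotes is a string literal, not the column; the comparison is literal-vs-literal and never true

Fix: Remove the quotes around the column name (or use double quotes for an identifier)

Corrected query:
SELECT id, title, genre FROM movies WHERE genre = 'Sci-Fi'

Result:
id | title        | genre 
---+--------------+-------
2  | The Matrix   | Sci-Fi
4  | Blade Runner | Sci-Fi
7  | Inception    | Sci-Fi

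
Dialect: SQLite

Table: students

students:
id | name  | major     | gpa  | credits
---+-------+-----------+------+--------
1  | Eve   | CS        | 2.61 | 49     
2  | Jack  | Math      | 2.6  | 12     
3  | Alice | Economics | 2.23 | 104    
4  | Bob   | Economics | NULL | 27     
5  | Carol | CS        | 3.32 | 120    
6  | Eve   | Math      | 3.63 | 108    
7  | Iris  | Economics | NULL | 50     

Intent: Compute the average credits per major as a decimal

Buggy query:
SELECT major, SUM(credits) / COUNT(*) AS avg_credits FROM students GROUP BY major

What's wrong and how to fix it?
Bug: Both operands are integers, so '/' performs integer division and truncates

Fix: Multiply by 1.0 (or CAST to REAL) to force floating-point division

Corrected query:
SELECT major, SUM(credits) * 1.0 / COUNT(*) AS avg_credits FROM students GROUP BY major

Result:
major     | avg_credits
----------+------------
CS        | 84.5       
Economics | 60.333333  
Math      | 60         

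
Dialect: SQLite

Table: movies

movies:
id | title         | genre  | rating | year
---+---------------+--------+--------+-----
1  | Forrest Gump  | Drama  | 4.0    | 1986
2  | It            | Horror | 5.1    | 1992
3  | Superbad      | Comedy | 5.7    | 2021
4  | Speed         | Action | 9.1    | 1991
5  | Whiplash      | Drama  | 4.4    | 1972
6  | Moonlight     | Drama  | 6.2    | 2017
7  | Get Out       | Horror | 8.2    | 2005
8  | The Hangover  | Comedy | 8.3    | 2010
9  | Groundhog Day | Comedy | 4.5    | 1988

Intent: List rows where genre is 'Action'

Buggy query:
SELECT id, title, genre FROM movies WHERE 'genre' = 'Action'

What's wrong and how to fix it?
Bug: 'genre' in single quotes is a string literal, not the column; the comparison is literal-vs-literal and never true

Fix: Reference the column as genre without single quotes

Corrected query:
SELECT id, title, genre FROM movies WHERE genre = 'Action'

Result:
id | title | genre 
---+-------+-------
4  | Speed | Action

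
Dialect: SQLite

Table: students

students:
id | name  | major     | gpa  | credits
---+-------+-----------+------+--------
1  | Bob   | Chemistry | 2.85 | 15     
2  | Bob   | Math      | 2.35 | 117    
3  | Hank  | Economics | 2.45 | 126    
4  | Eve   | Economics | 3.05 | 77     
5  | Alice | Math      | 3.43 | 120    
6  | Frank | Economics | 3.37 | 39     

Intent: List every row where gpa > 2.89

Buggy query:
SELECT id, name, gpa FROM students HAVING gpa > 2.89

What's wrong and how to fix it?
Bug: This is a non-aggregate query (no GROUP BY, no aggregates), so in SQLite the HAVING clause is invalid here; a row-level condition belongs in WHERE

Fix: Replace HAVING with WHERE since the condition applies to individual rows

Corrected query:
SELECT id, name, gpa FROM students WHERE gpa > 2.89

Result:
id | name  | gpa 
---+-------+-----
4  | Eve   | 3.05
5  | Alice | 3.43
6  | Frank | 3.37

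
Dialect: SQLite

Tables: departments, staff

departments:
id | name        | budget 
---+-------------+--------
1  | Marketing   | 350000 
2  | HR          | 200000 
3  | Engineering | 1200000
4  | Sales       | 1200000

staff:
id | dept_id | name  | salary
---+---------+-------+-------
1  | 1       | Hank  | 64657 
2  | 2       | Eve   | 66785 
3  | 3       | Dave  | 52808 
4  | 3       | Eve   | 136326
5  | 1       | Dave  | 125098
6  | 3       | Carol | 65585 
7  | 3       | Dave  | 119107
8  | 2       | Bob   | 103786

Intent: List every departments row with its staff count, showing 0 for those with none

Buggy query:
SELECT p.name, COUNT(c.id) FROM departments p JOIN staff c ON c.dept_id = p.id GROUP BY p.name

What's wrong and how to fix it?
Bug: INNER JOIN drops departments rows that have no matching staff rows

Fix: Switch to LEFT JOIN to retain unmatched parent rows

Corrected query:
SELECT p.name, COUNT(c.id) FROM departments p LEFT JOIN staff c ON c.dept_id = p.id GROUP BY p.name

Result:
name        | COUNT(c.id)
------------+------------
Engineering | 4          
HR          | 2          
Marketing   | 2          
Sales       | 0          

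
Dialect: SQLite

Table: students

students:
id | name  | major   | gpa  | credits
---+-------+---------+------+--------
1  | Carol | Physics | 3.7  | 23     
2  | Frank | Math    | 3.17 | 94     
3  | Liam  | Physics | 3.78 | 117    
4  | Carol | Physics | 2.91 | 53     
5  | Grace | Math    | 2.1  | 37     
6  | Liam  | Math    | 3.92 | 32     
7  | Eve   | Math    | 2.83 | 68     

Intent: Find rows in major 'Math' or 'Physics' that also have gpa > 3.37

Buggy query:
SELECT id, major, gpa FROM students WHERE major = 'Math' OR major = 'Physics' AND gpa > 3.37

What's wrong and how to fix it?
Bug: Without parentheses, AND is evaluated before OR, so the gpa filter only applies to the 'Physics' branch

Fix: Add parentheses around the OR so the AND applies to both alternatives

Corrected query:
SELECT id, major, gpa FROM students WHERE (major = 'Math' OR major = 'Physics') AND gpa > 3.37

Result:
id | major   | gpa 
---+---------+-----
1  | Physics | 3.7 
3  | Physics | 3.78
6  | Math    | 3.92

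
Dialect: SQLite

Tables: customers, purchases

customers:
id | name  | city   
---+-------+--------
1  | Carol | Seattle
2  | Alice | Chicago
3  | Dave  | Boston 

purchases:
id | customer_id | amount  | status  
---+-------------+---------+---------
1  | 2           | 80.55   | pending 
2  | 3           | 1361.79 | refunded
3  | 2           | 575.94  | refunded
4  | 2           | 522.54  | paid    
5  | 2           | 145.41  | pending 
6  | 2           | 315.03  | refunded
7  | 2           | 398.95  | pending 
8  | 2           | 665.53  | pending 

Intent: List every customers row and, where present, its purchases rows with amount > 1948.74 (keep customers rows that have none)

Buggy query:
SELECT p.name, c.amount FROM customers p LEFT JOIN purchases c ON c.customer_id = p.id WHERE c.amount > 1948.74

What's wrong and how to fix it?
Bug: A WHERE condition on the right-hand table after LEFT JOIN drops unmatched parents

Fix: Move the right-table condition into the ON clause so unmatched parents are kept

Corrected query:
SELECT p.name, c.amount FROM customers p LEFT JOIN purchases c ON c.customer_id = p.id AND c.amount > 1948.74

Result:
name  | amount
------+-------
Carol | NULL  
Alice | NULL  
Dave  | NULL  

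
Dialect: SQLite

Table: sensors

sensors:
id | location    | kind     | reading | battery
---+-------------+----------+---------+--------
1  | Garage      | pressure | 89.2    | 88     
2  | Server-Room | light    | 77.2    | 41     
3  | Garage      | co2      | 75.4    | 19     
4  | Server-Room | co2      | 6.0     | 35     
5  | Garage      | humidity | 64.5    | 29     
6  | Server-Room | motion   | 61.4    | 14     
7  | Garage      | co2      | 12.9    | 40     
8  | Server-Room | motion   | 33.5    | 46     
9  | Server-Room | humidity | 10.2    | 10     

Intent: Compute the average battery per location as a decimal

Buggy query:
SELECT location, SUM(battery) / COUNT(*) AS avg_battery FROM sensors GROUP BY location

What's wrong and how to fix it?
Bug: SUM(battery) and COUNT(*) are both integers; the division truncates the fractional part

Fix: Multiply by 1.0 (or CAST to REAL) to force floating-point division

Corrected query:
SELECT location, SUM(battery) * 1.0 / COUNT(*) AS avg_battery FROM sensors GROUP BY location

Result:
location    | avg_battery
------------+------------
Garage      | 44         
Server-Room | 29.2       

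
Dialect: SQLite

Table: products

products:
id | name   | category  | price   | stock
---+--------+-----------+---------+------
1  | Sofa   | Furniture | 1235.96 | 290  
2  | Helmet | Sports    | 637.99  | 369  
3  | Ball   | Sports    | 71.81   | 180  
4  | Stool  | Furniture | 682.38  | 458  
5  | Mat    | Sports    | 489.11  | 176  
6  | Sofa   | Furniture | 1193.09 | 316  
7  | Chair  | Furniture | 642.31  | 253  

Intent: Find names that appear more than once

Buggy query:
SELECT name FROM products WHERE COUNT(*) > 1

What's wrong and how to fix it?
Bug: COUNT(*) is an aggregate and cannot be used in WHERE

Fix: Group first, then use HAVING for the count condition

Corrected query:
SELECT name FROM products GROUP BY name HAVING COUNT(*) > 1

Result:
name
----
Sofa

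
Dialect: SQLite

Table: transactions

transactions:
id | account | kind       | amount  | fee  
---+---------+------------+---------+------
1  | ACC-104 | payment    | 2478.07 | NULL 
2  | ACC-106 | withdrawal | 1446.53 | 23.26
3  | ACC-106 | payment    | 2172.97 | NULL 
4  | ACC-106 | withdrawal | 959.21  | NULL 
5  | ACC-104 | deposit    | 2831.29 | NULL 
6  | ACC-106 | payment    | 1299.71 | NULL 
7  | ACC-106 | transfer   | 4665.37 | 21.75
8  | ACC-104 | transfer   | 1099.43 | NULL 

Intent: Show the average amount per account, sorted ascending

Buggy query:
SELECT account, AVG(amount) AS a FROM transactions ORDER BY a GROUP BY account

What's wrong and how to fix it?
Bug: GROUP BY must precede ORDER BY

Fix: Reorder: SELECT … FROM … GROUP BY … ORDER BY …

Corrected query:
SELECT account, AVG(amount) AS a FROM transactions GROUP BY account ORDER BY a

Result:
account | a          
--------+------------
ACC-106 | 2108.758   
ACC-104 | 2136.263333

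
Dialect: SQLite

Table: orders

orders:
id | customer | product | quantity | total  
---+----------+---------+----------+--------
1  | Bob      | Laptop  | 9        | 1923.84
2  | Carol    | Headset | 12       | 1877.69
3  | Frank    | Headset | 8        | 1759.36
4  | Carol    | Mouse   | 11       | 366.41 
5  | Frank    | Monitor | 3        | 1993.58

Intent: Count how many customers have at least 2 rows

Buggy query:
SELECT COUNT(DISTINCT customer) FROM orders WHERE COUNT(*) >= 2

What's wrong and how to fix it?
Bug: COUNT(*) cannot appear in WHERE; the per-group count doesn't exist yet

Fix: Group first with HAVING COUNT(*) >= 2, then COUNT the resulting groups

Corrected query:
SELECT COUNT(*) FROM (SELECT customer FROM orders GROUP BY customer HAVING COUNT(*) >= 2)

Result:
COUNT(*)
--------
2       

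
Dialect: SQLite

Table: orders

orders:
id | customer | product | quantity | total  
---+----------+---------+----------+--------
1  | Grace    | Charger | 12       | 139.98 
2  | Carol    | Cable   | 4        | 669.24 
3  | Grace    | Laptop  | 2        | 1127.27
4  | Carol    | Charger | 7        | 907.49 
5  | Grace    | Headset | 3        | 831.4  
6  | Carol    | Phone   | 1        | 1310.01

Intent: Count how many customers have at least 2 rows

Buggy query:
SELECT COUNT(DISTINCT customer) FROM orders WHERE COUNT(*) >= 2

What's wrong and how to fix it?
Bug: WHERE filters individual rows, not groups, so a group-level COUNT is invalid there

Fix: Use a subquery that GROUPs and filters with HAVING, then count its rows

Corrected query:
SELECT COUNT(*) FROM (SELECT customer FROM orders GROUP BY customer HAVING COUNT(*) >= 2)

Result:
COUNT(*)
--------
2       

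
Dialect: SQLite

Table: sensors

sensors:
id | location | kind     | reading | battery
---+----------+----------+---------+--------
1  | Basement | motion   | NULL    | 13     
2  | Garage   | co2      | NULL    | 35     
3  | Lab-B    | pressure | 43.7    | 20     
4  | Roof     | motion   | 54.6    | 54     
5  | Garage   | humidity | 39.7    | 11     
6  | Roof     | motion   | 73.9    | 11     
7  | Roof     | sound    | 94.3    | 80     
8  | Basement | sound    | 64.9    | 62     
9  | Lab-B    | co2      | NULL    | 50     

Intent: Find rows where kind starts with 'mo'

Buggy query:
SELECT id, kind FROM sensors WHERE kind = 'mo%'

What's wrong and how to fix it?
Bug: '=' compares the literal string including the % character; pattern matching needs LIKE

Fix: Use LIKE for wildcard pattern matching

Corrected query:
SELECT id, kind FROM sensors WHERE kind LIKE 'mo%'

Result:
id | kind  
---+-------
1  | motion
4  | motion
6  | motion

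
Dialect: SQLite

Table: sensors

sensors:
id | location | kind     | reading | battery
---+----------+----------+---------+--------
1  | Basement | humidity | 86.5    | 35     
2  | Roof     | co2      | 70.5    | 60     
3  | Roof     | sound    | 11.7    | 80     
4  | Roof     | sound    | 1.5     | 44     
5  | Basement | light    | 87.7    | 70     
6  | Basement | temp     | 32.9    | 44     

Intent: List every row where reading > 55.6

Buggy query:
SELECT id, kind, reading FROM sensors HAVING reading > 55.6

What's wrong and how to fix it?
Bug: HAVING filters the output of aggregation, but this query has no GROUP BY and no aggregate functions, so SQLite rejects it (HAVING clause on a non-aggregate query); the condition here is per row

Fix: Use WHERE for row-level filtering

Corrected query:
SELECT id, kind, reading FROM sensors WHERE reading > 55.6

Result:
id | kind     | reading
---+----------+--------
1  | humidity | 86.5   
2  | co2      | 70.5   
5  | light    | 87.7   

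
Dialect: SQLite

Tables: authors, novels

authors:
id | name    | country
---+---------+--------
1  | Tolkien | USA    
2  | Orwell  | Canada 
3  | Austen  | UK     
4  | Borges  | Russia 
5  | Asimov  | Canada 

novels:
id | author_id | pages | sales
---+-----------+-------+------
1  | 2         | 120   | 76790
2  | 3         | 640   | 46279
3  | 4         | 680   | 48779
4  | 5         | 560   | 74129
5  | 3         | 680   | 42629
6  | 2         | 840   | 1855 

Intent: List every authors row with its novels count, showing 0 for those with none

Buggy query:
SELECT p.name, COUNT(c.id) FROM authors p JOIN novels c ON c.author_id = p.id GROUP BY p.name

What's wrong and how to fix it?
Bug: An inner join excludes parents with zero children

Fix: Use LEFT JOIN so parents without children still appear (COUNT(c.id) gives 0)

Corrected query:
SELECT p.name, COUNT(c.id) FROM authors p LEFT JOIN novels c ON c.author_id = p.id GROUP BY p.name

Result:
name    | COUNT(c.id)
--------+------------
Asimov  | 1          
Austen  | 2          
Borges  | 1          
Orwell  | 2          
Tolkien | 0          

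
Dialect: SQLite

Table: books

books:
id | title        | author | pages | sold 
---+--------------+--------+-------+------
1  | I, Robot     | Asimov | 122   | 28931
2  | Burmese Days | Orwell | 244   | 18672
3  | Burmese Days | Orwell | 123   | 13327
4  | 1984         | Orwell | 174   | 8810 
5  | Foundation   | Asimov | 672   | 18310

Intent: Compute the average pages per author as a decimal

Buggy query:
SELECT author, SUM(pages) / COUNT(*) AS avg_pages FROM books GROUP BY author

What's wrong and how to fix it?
Bug: SUM(pages) and COUNT(*) are both integers; the division truncates the fractional part

Fix: Cast one side to REAL so the division keeps the fractional part

Corrected query:
SELECT author, SUM(pages) * 1.0 / COUNT(*) AS avg_pages FROM books GROUP BY author

Result:
author | avg_pages 
-------+-----------
Asimov | 397       
Orwell | 180.333333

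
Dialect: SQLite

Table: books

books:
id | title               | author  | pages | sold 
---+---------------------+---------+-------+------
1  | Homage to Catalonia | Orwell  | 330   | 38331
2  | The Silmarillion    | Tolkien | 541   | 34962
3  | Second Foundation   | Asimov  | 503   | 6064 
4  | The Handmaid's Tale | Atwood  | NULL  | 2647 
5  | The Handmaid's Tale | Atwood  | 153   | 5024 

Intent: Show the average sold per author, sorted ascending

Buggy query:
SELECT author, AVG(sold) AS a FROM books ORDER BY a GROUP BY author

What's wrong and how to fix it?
Bug: GROUP BY must precede ORDER BY

Fix: Reorder: SELECT … FROM … GROUP BY … ORDER BY …

Corrected query:
SELECT author, AVG(sold) AS a FROM books GROUP BY author ORDER BY a

Result:
author  | a     
--------+-------
Atwood  | 3835.5
Asimov  | 6064  
Tolkien | 34962 
Orwell  | 38331 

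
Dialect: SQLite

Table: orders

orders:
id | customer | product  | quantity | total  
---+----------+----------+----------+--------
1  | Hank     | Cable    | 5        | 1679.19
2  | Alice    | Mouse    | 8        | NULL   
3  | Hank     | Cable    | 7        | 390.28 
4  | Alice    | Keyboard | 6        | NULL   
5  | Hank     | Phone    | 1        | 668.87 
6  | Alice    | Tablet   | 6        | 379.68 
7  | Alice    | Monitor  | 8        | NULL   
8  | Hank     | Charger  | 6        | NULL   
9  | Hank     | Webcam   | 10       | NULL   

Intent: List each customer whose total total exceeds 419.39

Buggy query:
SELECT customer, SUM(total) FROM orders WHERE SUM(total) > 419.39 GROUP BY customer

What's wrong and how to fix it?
Bug: WHERE runs before GROUP BY, so aggregates aren't available there

Fix: Move the aggregate condition to a HAVING clause

Corrected query:
SELECT customer, SUM(total) FROM orders GROUP BY customer HAVING SUM(total) > 419.39

Result:
customer | SUM(total)
---------+-----------
Hank     | 2738.34   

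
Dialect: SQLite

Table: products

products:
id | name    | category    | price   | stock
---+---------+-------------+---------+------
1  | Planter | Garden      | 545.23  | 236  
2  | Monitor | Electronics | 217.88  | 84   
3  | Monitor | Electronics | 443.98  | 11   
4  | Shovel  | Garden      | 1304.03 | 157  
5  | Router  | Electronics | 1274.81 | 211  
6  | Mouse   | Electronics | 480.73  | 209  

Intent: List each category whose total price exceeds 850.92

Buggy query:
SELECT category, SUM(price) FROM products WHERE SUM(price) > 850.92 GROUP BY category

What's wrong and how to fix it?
Bug: WHERE runs before GROUP BY, so aggregates aren't available there

Fix: Use HAVING (which filters groups after aggregation) instead of WHERE

Corrected query:
SELECT category, SUM(price) FROM products GROUP BY category HAVING SUM(price) > 850.92

Result:
category    | SUM(price)
------------+-----------
Electronics | 2417.4    
Garden      | 1849.26   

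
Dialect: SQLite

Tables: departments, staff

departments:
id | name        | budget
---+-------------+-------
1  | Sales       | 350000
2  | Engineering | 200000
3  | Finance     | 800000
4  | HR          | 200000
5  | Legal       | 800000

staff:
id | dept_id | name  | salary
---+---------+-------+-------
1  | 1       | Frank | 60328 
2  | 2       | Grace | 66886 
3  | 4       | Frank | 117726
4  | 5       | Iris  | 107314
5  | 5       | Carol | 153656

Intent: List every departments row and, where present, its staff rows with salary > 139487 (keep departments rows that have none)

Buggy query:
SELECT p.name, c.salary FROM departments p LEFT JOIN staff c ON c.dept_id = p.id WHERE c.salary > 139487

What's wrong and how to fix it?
Bug: A WHERE condition on the right-hand table after LEFT JOIN drops unmatched parents

Fix: Put 'c.salary > 139487' in the JOIN's ON clause instead of WHERE

Corrected query:
SELECT p.name, c.salary FROM departments p LEFT JOIN staff c ON c.dept_id = p.id AND c.salary > 139487

Result:
name        | salary
------------+-------
Sales       | NULL  
Engineering | NULL  
Finance     | NULL  
HR          | NULL  
Legal       | 153656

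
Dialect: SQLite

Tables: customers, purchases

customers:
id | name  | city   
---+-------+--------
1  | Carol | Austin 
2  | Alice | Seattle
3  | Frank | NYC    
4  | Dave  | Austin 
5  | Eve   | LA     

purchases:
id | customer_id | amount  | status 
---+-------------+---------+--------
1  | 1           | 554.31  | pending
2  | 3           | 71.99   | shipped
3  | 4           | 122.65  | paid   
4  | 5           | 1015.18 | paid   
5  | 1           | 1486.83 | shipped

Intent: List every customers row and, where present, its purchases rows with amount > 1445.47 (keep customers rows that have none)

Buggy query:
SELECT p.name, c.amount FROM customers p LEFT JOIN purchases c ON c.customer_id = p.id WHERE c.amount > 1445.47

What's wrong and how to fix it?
Bug: A WHERE condition on the right-hand table after LEFT JOIN drops unmatched parents

Fix: Move the right-table condition into the ON clause so unmatched parents are kept

Corrected query:
SELECT p.name, c.amount FROM customers p LEFT JOIN purchases c ON c.customer_id = p.id AND c.amount > 1445.47

Result:
name  | amount 
------+--------
Carol | 1486.83
Alice | NULL   
Frank | NULL   
Dave  | NULL   
Eve   | NULL   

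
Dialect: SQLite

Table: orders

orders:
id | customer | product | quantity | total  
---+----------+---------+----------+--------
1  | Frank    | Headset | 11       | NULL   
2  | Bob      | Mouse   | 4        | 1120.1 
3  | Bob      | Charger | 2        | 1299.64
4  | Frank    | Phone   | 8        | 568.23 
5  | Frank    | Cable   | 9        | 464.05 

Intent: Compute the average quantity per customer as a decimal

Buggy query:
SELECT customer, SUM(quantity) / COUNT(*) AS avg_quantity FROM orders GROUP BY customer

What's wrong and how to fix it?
Bug: SUM(quantity) and COUNT(*) are both integers; the division truncates the fractional part

Fix: Cast one side to REAL so the division keeps the fractional part

Corrected query:
SELECT customer, SUM(quantity) * 1.0 / COUNT(*) AS avg_quantity FROM orders GROUP BY customer

Result:
customer | avg_quantity
---------+-------------
Bob      | 3           
Frank    | 9.333333    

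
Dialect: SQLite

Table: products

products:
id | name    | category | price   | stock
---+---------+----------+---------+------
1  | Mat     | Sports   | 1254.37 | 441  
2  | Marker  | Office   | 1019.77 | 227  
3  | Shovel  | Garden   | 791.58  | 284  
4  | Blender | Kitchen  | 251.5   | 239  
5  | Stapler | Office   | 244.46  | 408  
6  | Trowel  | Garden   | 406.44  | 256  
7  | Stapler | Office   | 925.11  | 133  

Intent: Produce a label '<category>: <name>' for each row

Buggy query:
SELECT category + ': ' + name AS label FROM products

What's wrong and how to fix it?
Bug: SQLite uses || for string concatenation; + coerces text to numbers (yielding 0)

Fix: Use the || operator for string concatenation

Corrected query:
SELECT category || ': ' || name AS label FROM products

Result:
label           
----------------
Sports: Mat     
Office: Marker  
Garden: Shovel  
Kitchen: Blender
Office: Stapler 
Garden: Trowel  
Office: Stapler 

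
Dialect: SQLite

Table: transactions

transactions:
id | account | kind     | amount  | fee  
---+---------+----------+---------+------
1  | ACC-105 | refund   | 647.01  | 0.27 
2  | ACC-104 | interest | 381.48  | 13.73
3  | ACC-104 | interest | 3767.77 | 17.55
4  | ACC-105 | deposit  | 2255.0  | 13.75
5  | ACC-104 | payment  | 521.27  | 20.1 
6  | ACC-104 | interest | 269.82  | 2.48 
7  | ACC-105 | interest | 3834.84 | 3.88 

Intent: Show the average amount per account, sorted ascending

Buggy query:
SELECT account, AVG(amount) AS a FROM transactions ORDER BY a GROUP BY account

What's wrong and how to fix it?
Bug: ORDER BY appears before GROUP BY; SQL clause order requires GROUP BY first

Fix: Reorder: SELECT … FROM … GROUP BY … ORDER BY …

Corrected query:
SELECT account, AVG(amount) AS a FROM transactions GROUP BY account ORDER BY a

Result:
account | a          
--------+------------
ACC-104 | 1235.085   
ACC-105 | 2245.616667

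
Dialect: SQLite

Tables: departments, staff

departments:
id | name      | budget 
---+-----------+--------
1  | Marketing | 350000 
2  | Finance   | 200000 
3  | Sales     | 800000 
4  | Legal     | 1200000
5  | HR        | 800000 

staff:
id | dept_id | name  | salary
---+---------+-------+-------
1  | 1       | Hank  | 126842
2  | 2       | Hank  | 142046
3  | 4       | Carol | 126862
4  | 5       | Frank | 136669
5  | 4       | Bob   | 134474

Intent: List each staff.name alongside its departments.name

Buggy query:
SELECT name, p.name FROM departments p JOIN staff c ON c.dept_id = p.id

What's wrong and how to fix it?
Bug: 'name' exists in both joined tables, so the database can't tell which one is meant

Fix: Qualify the column with its table alias (c.name)

Corrected query:
SELECT c.name, p.name FROM departments p JOIN staff c ON c.dept_id = p.id

Result:
name  | name     
------+----------
Hank  | Marketing
Hank  | Finance  
Carol | Legal    
Frank | HR       
Bob   | Legal    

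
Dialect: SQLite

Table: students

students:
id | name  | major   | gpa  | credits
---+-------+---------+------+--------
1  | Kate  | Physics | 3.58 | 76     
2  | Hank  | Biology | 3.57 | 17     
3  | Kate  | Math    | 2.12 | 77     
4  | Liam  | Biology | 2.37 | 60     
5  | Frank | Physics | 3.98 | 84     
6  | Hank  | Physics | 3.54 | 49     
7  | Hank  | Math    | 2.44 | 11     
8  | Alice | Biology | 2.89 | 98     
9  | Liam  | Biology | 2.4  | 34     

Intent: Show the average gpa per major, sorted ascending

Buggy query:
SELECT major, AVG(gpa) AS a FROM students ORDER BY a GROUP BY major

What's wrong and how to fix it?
Bug: ORDER BY appears before GROUP BY; SQL clause order requires GROUP BY first

Fix: Move ORDER BY to the end, after GROUP BY

Corrected query:
SELECT major, AVG(gpa) AS a FROM students GROUP BY major ORDER BY a

Result:
major   | a     
--------+-------
Math    | 2.28  
Biology | 2.8075
Physics | 3.7   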